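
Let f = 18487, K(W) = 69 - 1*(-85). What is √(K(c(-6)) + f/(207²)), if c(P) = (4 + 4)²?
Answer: 17*√22897/207 ≈ 12.427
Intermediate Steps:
c(P) = 64 (c(P) = 8² = 64)
K(W) = 154 (K(W) = 69 + 85 = 154)
√(K(c(-6)) + f/(207²)) = √(154 + 18487/(207²)) = √(154 + 18487/42849) = √(6617233/42849) = 17*√22897/207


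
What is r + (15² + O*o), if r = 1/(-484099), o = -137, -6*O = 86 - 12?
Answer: 2780664653/1452297 ≈ 1914.7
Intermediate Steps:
O = -37/3 (O = -(86 - 12)/6 = -⅙*74 = -37/3 ≈ -12.333)
r = -1/484099 ≈ -2.0657e-6
r + (15² + O*o) = -1/484099 + (15² - 37/3*(-137)) = -1/484099 + (225 + 5069/3) = -1/484099 + 5744/3 = 2780664653/1452297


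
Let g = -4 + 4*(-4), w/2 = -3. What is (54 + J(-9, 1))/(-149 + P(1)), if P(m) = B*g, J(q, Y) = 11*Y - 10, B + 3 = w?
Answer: 55/31 ≈ 1.7742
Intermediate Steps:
w = -6 (w = 2*(-3) = -6)
B = -9 (B = -3 - 6 = -9)
g = -20 (g = -4 - 16 = -20)
J(q, Y) = -10 + 11*Y
P(m) = 180 (P(m) = -9*(-20) = 180)
(54 + J(-9, 1))/(-149 + P(1)) = (54 + (-10 + 11*1))/(-149 + 180) = (54 + (-10 + 11))/31 = (54 + 1)*(1/31) = 55*(1/31) = 55/31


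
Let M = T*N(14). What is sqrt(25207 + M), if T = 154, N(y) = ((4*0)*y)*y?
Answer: sqrt(25207) ≈ 158.77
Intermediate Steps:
N(y) = 0 (N(y) = (0*y)*y = 0*y = 0)
M = 0 (M = 154*0 = 0)
sqrt(25207 + M) = sqrt(25207 + 0) = sqrt(25207)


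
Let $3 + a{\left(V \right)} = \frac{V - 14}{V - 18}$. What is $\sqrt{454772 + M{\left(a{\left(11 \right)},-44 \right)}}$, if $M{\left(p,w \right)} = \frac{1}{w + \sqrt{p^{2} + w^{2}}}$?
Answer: $\frac{\sqrt{-280139538 + 1819088 \sqrt{23797}}}{2 \sqrt{-154 + \sqrt{23797}}} \approx 674.38$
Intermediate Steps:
$a{\left(V \right)} = -3 + \frac{-14 + V}{-18 + V}$ ($a{\left(V \right)} = -3 + \frac{V - 14}{V - 18} = -3 + \frac{-14 + V}{-18 + V}$)
$\sqrt{454772 + M{\left(a{\left(11 \right)},-44 \right)}} = \sqrt{454772 + \frac{1}{-44 + \sqrt{\left(\frac{2 \left(20 - 11\right)}{-18 + 11}\right)^{2} + \left(-44\right)^{2}}}} = \sqrt{454772 + \frac{1}{-44 + \sqrt{\left(\frac{2 \left(20 - 11\right)}{-7}\right)^{2} + 1936}}} = \sqrt{454772 + \frac{1}{-44 + \sqrt{\left(2 \left(- \frac{1}{7}\right) 9\right)^{2} + 1936}}} = \sqrt{454772 + \frac{1}{-44 + \sqrt{\left(- \frac{18}{7}\right)^{2} + 1936}}} = \sqrt{454772 + \frac{1}{-44 + \sqrt{\frac{324}{49} + 1936}}} = \sqrt{454772 + \frac{1}{-44 + \sqrt{\frac{95188}{49}}}} = \sqrt{454772 + \frac{1}{-44 + \frac{2 \sqrt{23797}}{7}}}$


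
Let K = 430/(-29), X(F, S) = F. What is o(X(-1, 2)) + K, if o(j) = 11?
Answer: -111/29 ≈ -3.8276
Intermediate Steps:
K = -430/29 (K = 430*(-1/29) = -430/29 ≈ -14.828)
o(X(-1, 2)) + K = 11 - 430/29 = -111/29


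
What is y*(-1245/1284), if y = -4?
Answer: 415/107 ≈ 3.8785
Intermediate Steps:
y*(-1245/1284) = -(-4980)/1284 = -4*(-415/428) = 415/107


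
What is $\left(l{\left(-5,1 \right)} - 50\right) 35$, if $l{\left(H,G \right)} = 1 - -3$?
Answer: $-1610$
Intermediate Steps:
$l{\left(H,G \right)} = 4$ ($l{\left(H,G \right)} = 1 + 3 = 4$)
$\left(l{\left(-5,1 \right)} - 50\right) 35 = \left(4 - 50\right) 35 = \left(-46\right) 35 = -1610$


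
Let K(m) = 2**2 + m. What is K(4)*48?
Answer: 384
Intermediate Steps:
K(m) = 4 + m
K(4)*48 = (4 + 4)*48 = 8*48 = 384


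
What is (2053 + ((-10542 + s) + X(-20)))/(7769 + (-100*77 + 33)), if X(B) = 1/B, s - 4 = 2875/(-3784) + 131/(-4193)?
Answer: -673195006073/8091819120 ≈ -83.195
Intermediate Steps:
s = 50914669/15866312 (s = 4 + (2875/(-3784) + 131/(-4193)) = 4 + (2875*(-1/3784) + 131*(-1/4193)) = 4 + (-2875/3784 - 131/4193) = 4 - 12550579/15866312 = 50914669/15866312 ≈ 3.2090)
(2053 + ((-10542 + s) + X(-20)))/(7769 + (-100*77 + 33)) = (2053 + ((-10542 + 50914669/15866312) + 1/(-20)))/(7769 + (-100*77 + 33)) = (2053 + (-167211746435/15866312 - 1/20))/(7769 + (-7700 + 33)) = (2053 - 836062698753/79331560)/(7769 - 7667) = -673195006073/79331560/102 = -673195006073/79331560*1/102 = -673195006073/8091819120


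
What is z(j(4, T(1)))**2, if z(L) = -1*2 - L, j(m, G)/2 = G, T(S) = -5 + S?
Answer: 36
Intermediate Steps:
j(m, G) = 2*G
z(L) = -2 - L
z(j(4, T(1)))**2 = (-2 - 2*(-5 + 1))**2 = (-2 - 2*(-4))**2 = (-2 - 1*(-8))**2 = (-2 + 8)**2 = 6**2 = 36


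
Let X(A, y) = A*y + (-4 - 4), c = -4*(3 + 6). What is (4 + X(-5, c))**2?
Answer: 30976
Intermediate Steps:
c = -36 (c = -4*9 = -36)
X(A, y) = -8 + A*y (X(A, y) = A*y - 8 = -8 + A*y)
(4 + X(-5, c))**2 = (4 + (-8 - 5*(-36)))**2 = (4 + (-8 + 180))**2 = (4 + 172)**2 = 176**2 = 30976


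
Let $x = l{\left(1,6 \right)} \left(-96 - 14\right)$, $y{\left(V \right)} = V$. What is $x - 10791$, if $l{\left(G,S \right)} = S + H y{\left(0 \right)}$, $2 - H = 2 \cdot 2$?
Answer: $-11451$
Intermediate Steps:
$H = -2$ ($H = 2 - 2 \cdot 2 = 2 - 4 = -2$)
$l{\left(G,S \right)} = S$ ($l{\left(G,S \right)} = S - 0 = S + 0 = S$)
$x = -660$ ($x = 6 \left(-96 - 14\right) = 6 \left(-110\right) = -660$)
$x - 10791 = -660 - 10791 = -11451$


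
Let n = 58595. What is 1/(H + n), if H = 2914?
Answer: 1/61509 ≈ 1.6258e-5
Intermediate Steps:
1/(H + n) = 1/(2914 + 58595) = 1/61509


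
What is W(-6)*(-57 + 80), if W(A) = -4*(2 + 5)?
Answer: -644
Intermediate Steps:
W(A) = -28 (W(A) = -4*7 = -28)
W(-6)*(-57 + 80) = -28*(-57 + 80) = -28*23 = -644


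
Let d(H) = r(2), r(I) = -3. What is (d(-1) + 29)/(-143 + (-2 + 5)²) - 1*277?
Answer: -18572/67 ≈ -277.19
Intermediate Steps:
d(H) = -3
(d(-1) + 29)/(-143 + (-2 + 5)²) - 1*277 = (-3 + 29)/(-143 + (-2 + 5)²) - 1*277 = 26/(-143 + 3²) - 277 = 26/(-143 + 9) - 277 = 26/(-134) - 277 = 26*(-1/134) - 277 = -13/67 - 277 = -18572/67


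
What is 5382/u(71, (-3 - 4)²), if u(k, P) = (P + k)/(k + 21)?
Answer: 20631/5 ≈ 4126.2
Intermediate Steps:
u(k, P) = (P + k)/(21 + k)
5382/u(71, (-3 - 4)²) = 5382/((((-3 - 4)² + 71)/(21 + 71))) = 5382/((((-7)² + 71)/92)) = 5382/(((49 + 71)/92)) = 5382/(((1/92)*120)) = 5382/(30/23) = 5382*(23/30) = 20631/5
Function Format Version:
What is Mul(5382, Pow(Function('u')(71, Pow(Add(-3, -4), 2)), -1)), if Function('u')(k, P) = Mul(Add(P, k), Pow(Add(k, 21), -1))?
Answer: Rational(20631, 5) ≈ 4126.2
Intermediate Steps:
Function('u')(k, P) = Mul(Pow(Add(21, k), -1), Add(P, k)) (Function('u')(k, P) = Mul(Add(P, k), Pow(Add(21, k), -1)) = Mul(Pow(Add(21, k), -1), Add(P, k)))
Mul(5382, Pow(Function('u')(71, Pow(Add(-3, -4), 2)), -1)) = Mul(5382, Pow(Mul(Pow(Add(21, 71), -1), Add(Pow(Add(-3, -4), 2), 71)), -1)) = Mul(5382, Pow(Mul(Pow(92, -1), Add(Pow(-7, 2), 71)), -1)) = Mul(5382, Pow(Mul(Rational(1, 92), Add(49, 71)), -1)) = Mul(5382, Pow(Mul(Rational(1, 92), 120), -1)) = Mul(5382, Pow(Rational(30, 23), -1)) = Mul(5382, Rational(23, 30)) = Rational(20631, 5)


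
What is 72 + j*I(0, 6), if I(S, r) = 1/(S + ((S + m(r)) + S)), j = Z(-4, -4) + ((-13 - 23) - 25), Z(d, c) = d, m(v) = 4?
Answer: 223/4 ≈ 55.750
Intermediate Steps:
j = -65 (j = -4 + ((-13 - 23) - 25) = -4 + (-36 - 25) = -4 - 61 = -65)
I(S, r) = 1/(4 + 3*S) (I(S, r) = 1/(S + ((S + 4) + S)) = 1/(S + ((4 + S) + S)) = 1/(S + (4 + 2*S)) = 1/(4 + 3*S))
72 + j*I(0, 6) = 72 - 65/(4 + 3*0) = 72 - 65/(4 + 0) = 72 - 65/4 = 223/4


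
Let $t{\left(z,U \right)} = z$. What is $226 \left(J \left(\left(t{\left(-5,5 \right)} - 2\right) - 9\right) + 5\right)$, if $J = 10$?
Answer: $-35030$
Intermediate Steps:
$226 \left(J \left(\left(t{\left(-5,5 \right)} - 2\right) - 9\right) + 5\right) = 226 \left(10 \left(\left(-5 - 2\right) - 9\right) + 5\right) = 226 \left(10 \left(-7 - 9\right) + 5\right) = 226 \left(10 \left(-16\right) + 5\right) = 226 \left(-160 + 5\right) = 226 \left(-155\right) = -35030$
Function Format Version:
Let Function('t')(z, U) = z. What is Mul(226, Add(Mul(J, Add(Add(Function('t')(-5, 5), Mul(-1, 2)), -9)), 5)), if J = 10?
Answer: -35030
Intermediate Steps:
Mul(226, Add(Mul(J, Add(Add(Function('t')(-5, 5), Mul(-1, 2)), -9)), 5)) = Mul(226, Add(Mul(10, Add(Add(-5, Mul(-1, 2)), -9)), 5)) = Mul(226, Add(Mul(10, Add(Add(-5, -2), -9)), 5)) = Mul(226, Add(Mul(10, Add(-7, -9)), 5)) = Mul(226, Add(Mul(10, -16), 5)) = Mul(226, Add(-160, 5)) = Mul(226, -155) = -35030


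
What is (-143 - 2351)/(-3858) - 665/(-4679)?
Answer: 7117498/9025791 ≈ 0.78857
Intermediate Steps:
(-143 - 2351)/(-3858) - 665/(-4679) = -2494*(-1/3858) - 665*(-1/4679) = 1247/1929 + 665/4679 = 7117498/9025791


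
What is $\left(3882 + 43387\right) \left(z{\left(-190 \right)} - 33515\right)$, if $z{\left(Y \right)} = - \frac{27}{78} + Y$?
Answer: $- \frac{41423668191}{26} \approx -1.5932 \cdot 10^{9}$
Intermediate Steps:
$z{\left(Y \right)} = - \frac{9}{26} + Y$ ($z{\left(Y \right)} = \left(-27\right) \frac{1}{78} + Y = - \frac{9}{26} + Y$)
$\left(3882 + 43387\right) \left(z{\left(-190 \right)} - 33515\right) = \left(3882 + 43387\right) \left(\left(- \frac{9}{26} - 190\right) - 33515\right) = 47269 \left(- \frac{4949}{26} - 33515\right) = 47269 \left(- \frac{876339}{26}\right) = - \frac{41423668191}{26}$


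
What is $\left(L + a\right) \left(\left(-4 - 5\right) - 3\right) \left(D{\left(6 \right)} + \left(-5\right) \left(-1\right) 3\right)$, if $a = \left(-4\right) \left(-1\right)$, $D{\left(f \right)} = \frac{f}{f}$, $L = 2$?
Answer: $-1152$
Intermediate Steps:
$D{\left(f \right)} = 1$
$a = 4$
$\left(L + a\right) \left(\left(-4 - 5\right) - 3\right) \left(D{\left(6 \right)} + \left(-5\right) \left(-1\right) 3\right) = \left(2 + 4\right) \left(\left(-4 - 5\right) - 3\right) \left(1 + \left(-5\right) \left(-1\right) 3\right) = 6 \left(-9 - 3\right) \left(1 + 5 \cdot 3\right) = 6 \left(-12\right) \left(1 + 15\right) = \left(-72\right) 16 = -1152$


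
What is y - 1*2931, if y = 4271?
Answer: 1340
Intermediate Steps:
y - 1*2931 = 4271 - 1*2931 = 4271 - 2931 = 1340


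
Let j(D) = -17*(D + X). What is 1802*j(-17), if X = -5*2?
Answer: 827118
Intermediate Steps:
X = -10
j(D) = 170 - 17*D (j(D) = -17*(D - 10) = -17*(-10 + D) = 170 - 17*D)
1802*j(-17) = 1802*(170 - 17*(-17)) = 1802*(170 + 289) = 1802*459 = 827118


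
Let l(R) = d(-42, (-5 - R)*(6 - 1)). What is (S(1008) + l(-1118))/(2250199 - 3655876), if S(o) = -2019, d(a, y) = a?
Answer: 687/468559 ≈ 0.0014662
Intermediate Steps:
l(R) = -42
(S(1008) + l(-1118))/(2250199 - 3655876) = (-2019 - 42)/(2250199 - 3655876) = -2061/(-1405677) = -2061*(-1/1405677) = 687/468559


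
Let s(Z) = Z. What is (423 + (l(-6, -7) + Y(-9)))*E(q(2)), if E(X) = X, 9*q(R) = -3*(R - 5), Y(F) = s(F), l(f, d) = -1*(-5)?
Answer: 419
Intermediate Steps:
l(f, d) = 5
Y(F) = F
q(R) = 5/3 - R/3 (q(R) = (-3*(R - 5))/9 = (-3*(-5 + R))/9 = (15 - 3*R)/9 = 5/3 - R/3)
(423 + (l(-6, -7) + Y(-9)))*E(q(2)) = (423 + (5 - 9))*(5/3 - ⅓*2) = (423 - 4)*(5/3 - ⅔) = 419*1 = 419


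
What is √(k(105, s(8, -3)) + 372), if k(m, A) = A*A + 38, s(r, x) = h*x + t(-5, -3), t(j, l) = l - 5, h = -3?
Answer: √411 ≈ 20.273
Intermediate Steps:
t(j, l) = -5 + l
s(r, x) = -8 - 3*x (s(r, x) = -3*x + (-5 - 3) = -3*x - 8 = -8 - 3*x)
k(m, A) = 38 + A² (k(m, A) = A² + 38 = 38 + A²)
√(k(105, s(8, -3)) + 372) = √((38 + (-8 - 3*(-3))²) + 372) = √((38 + (-8 + 9)²) + 372) = √((38 + 1²) + 372) = √((38 + 1) + 372) = √(39 + 372) = √411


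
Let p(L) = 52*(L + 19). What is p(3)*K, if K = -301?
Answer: -344344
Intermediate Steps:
p(L) = 988 + 52*L (p(L) = 52*(19 + L) = 988 + 52*L)
p(3)*K = (988 + 52*3)*(-301) = (988 + 156)*(-301) = 1144*(-301) = -344344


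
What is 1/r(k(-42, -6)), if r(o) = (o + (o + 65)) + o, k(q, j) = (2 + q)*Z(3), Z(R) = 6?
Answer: -1/655 ≈ -0.0015267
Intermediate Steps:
k(q, j) = 12 + 6*q (k(q, j) = (2 + q)*6 = 12 + 6*q)
r(o) = 65 + 3*o (r(o) = (o + (65 + o)) + o = (65 + 2*o) + o = 65 + 3*o)
1/r(k(-42, -6)) = 1/(65 + 3*(12 + 6*(-42))) = 1/(65 + 3*(12 - 252)) = 1/(65 + 3*(-240)) = 1/(65 - 720) = 1/(-655) = -1/655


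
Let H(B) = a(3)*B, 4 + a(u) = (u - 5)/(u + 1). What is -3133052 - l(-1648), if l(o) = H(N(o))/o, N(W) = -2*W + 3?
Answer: -10326569083/3296 ≈ -3.1331e+6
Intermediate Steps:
N(W) = 3 - 2*W
a(u) = -4 + (-5 + u)/(1 + u) (a(u) = -4 + (u - 5)/(u + 1) = -4 + (-5 + u)/(1 + u))
H(B) = -9*B/2 (H(B) = (3*(-3 - 1*3)/(1 + 3))*B = (3*(-3 - 3)/4)*B = (3*(1/4)*(-6))*B = -9*B/2)
l(o) = (-27/2 + 9*o)/o (l(o) = (-9*(3 - 2*o)/2)/o = (-27/2 + 9*o)/o)
-3133052 - l(-1648) = -3133052 - (9 - 27/2/(-1648)) = -3133052 - (9 - 27/2*(-1/1648)) = -3133052 - (9 + 27/3296) = -3133052 - 1*29691/3296 = -3133052 - 29691/3296 = -10326569083/3296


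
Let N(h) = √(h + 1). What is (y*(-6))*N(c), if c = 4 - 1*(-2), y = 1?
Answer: -6*√7 ≈ -15.875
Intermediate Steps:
c = 6 (c = 4 + 2 = 6)
N(h) = √(1 + h)
(y*(-6))*N(c) = (1*(-6))*√(1 + 6) = -6*√7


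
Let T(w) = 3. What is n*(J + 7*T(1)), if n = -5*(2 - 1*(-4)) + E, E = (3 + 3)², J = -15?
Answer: 36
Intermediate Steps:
E = 36 (E = 6² = 36)
n = 6 (n = -5*(2 - 1*(-4)) + 36 = -5*(2 + 4) + 36 = -5*6 + 36 = -30 + 36 = 6)
n*(J + 7*T(1)) = 6*(-15 + 7*3) = 6*(-15 + 21) = 6*6 = 36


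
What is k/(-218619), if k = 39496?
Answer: -39496/218619 ≈ -0.18066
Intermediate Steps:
k/(-218619) = 39496/(-218619) = 39496*(-1/218619) = -39496/218619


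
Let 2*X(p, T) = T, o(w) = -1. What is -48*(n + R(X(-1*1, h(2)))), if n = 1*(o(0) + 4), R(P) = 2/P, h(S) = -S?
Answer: -48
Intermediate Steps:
X(p, T) = T/2
n = 3 (n = 1*(-1 + 4) = 1*3 = 3)
-48*(n + R(X(-1*1, h(2)))) = -48*(3 + 2/(((-1*2)/2))) = -48*(3 + 2/(((1/2)*(-2)))) = -48*(3 + 2/(-1)) = -48*(3 + 2*(-1)) = -48*(3 - 2) = -48*1 = -48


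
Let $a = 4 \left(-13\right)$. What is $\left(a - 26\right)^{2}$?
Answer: $6084$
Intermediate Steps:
$a = -52$
$\left(a - 26\right)^{2} = \left(-52 - 26\right)^{2} = \left(-78\right)^{2} = 6084$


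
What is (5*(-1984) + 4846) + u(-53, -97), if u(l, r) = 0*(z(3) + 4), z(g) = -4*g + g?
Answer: -5074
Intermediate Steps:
z(g) = -3*g
u(l, r) = 0 (u(l, r) = 0*(-3*3 + 4) = 0*(-9 + 4) = 0*(-5) = 0)
(5*(-1984) + 4846) + u(-53, -97) = (5*(-1984) + 4846) + 0 = (-9920 + 4846) + 0 = -5074 + 0 = -5074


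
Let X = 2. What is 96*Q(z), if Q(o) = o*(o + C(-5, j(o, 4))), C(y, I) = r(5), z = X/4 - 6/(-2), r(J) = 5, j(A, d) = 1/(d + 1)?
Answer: 2856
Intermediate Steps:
j(A, d) = 1/(1 + d)
z = 7/2 (z = 2/4 - 6/(-2) = 2*(¼) - 6*(-½) = ½ + 3 = 7/2 ≈ 3.5000)
C(y, I) = 5
Q(o) = o*(5 + o) (Q(o) = o*(o + 5) = o*(5 + o))
96*Q(z) = 96*(7*(5 + 7/2)/2) = 96*((7/2)*(17/2)) = 96*(119/4) = 2856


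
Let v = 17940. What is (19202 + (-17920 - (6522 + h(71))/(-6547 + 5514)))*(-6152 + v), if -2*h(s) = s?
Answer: 15687381990/1033 ≈ 1.5186e+7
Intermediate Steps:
h(s) = -s/2
(19202 + (-17920 - (6522 + h(71))/(-6547 + 5514)))*(-6152 + v) = (19202 + (-17920 - (6522 - ½*71)/(-6547 + 5514)))*(-6152 + 17940) = (19202 + (-17920 - (6522 - 71/2)/(-1033)))*11788 = (19202 + (-17920 - 12973*(-1)/(2*1033)))*11788 = (19202 + (-17920 - 1*(-12973/2066)))*11788 = (19202 + (-17920 + 12973/2066))*11788 = (19202 - 37009747/2066)*11788 = (2661585/2066)*11788 = 15687381990/1033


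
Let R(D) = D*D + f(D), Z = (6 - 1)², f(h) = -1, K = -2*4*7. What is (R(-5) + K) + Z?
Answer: -7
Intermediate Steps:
K = -56 (K = -8*7 = -56)
Z = 25 (Z = 5² = 25)
R(D) = -1 + D² (R(D) = D*D - 1 = D² - 1 = -1 + D²)
(R(-5) + K) + Z = ((-1 + (-5)²) - 56) + 25 = ((-1 + 25) - 56) + 25 = (24 - 56) + 25 = -32 + 25 = -7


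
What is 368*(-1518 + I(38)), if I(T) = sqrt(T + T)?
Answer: -558624 + 736*sqrt(19) ≈ -5.5542e+5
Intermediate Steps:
I(T) = sqrt(2)*sqrt(T) (I(T) = sqrt(2*T) = sqrt(2)*sqrt(T))
368*(-1518 + I(38)) = 368*(-1518 + sqrt(2)*sqrt(38)) = 368*(-1518 + 2*sqrt(19)) = -558624 + 736*sqrt(19)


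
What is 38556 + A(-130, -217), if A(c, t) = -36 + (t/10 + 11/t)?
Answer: 83541201/2170 ≈ 38498.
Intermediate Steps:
A(c, t) = -36 + 11/t + t/10 (A(c, t) = -36 + (t*(⅒) + 11/t) = -36 + (t/10 + 11/t) = -36 + (11/t + t/10) = -36 + 11/t + t/10)
38556 + A(-130, -217) = 38556 + (-36 + 11/(-217) + (⅒)*(-217)) = 38556 + (-36 + 11*(-1/217) - 217/10) = 38556 + (-36 - 11/217 - 217/10) = 38556 - 125319/2170 = 83541201/2170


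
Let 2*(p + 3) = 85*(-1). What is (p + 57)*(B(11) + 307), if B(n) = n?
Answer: 3657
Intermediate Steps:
p = -91/2 (p = -3 + (85*(-1))/2 = -3 + (1/2)*(-85) = -3 - 85/2 = -91/2 ≈ -45.500)
(p + 57)*(B(11) + 307) = (-91/2 + 57)*(11 + 307) = (23/2)*318 = 3657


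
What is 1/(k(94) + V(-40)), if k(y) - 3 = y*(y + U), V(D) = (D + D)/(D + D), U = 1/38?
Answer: 19/168007 ≈ 0.00011309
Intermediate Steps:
U = 1/38 ≈ 0.026316
V(D) = 1 (V(D) = (2*D)/((2*D)) = (2*D)*(1/(2*D)) = 1)
k(y) = 3 + y*(1/38 + y) (k(y) = 3 + y*(y + 1/38) = 3 + y*(1/38 + y))
1/(k(94) + V(-40)) = 1/((3 + 94**2 + (1/38)*94) + 1) = 1/((3 + 8836 + 47/19) + 1) = 1/(167988/19 + 1) = 1/(168007/19) = 19/168007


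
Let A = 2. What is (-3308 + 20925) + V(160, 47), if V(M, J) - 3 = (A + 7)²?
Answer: 17701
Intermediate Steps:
V(M, J) = 84 (V(M, J) = 3 + (2 + 7)² = 3 + 9² = 3 + 81 = 84)
(-3308 + 20925) + V(160, 47) = (-3308 + 20925) + 84 = 17617 + 84 = 17701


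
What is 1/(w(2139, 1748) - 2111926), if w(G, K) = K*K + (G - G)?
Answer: 1/943578 ≈ 1.0598e-6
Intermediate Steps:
w(G, K) = K² (w(G, K) = K² + 0 = K²)
1/(w(2139, 1748) - 2111926) = 1/(1748² - 2111926) = 1/(3055504 - 2111926) = 1/943578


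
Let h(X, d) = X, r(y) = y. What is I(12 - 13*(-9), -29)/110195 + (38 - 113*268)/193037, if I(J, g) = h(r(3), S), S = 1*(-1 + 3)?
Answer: -3332378859/21271712215 ≈ -0.15666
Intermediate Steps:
S = 2 (S = 1*2 = 2)
I(J, g) = 3
I(12 - 13*(-9), -29)/110195 + (38 - 113*268)/193037 = 3/110195 + (38 - 113*268)/193037 = 3*(1/110195) + (38 - 30284)*(1/193037) = 3/110195 - 30246*1/193037 = 3/110195 - 30246/193037 = -3332378859/21271712215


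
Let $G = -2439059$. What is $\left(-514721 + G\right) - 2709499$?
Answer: $-5663279$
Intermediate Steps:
$\left(-514721 + G\right) - 2709499 = \left(-514721 - 2439059\right) - 2709499 = -2953780 - 2709499 = -5663279$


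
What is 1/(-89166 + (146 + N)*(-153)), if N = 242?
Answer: -1/148530 ≈ -6.7326e-6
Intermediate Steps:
1/(-89166 + (146 + N)*(-153)) = 1/(-89166 + (146 + 242)*(-153)) = 1/(-89166 + 388*(-153)) = 1/(-89166 - 59364) = 1/(-148530) = -1/148530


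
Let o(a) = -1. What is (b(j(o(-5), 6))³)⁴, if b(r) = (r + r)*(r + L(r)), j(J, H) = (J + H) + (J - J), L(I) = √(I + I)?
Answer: 43722640625000000000000 + 13826312500000000000000*√10 ≈ 8.7445e+22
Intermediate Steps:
L(I) = √2*√I (L(I) = √(2*I) = √2*√I)
j(J, H) = H + J (j(J, H) = (H + J) + 0 = H + J)
b(r) = 2*r*(r + √2*√r) (b(r) = (r + r)*(r + √2*√r) = (2*r)*(r + √2*√r) = 2*r*(r + √2*√r))
(b(j(o(-5), 6))³)⁴ = ((2*(6 - 1)*((6 - 1) + √2*√(6 - 1)))³)⁴ = ((2*5*(5 + √2*√5))³)⁴ = ((2*5*(5 + √10))³)⁴ = ((50 + 10*√10)³)⁴ = (50 + 10*√10)¹²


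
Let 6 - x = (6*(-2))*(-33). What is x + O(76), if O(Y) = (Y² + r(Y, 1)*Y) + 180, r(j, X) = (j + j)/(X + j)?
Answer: 440134/77 ≈ 5716.0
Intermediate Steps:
r(j, X) = 2*j/(X + j) (r(j, X) = (2*j)/(X + j) = 2*j/(X + j))
O(Y) = 180 + Y² + 2*Y²/(1 + Y) (O(Y) = (Y² + (2*Y/(1 + Y))*Y) + 180 = (Y² + 2*Y²/(1 + Y)) + 180 = 180 + Y² + 2*Y²/(1 + Y))
x = -390 (x = 6 - 6*(-2)*(-33) = 6 - (-12)*(-33) = 6 - 1*396 = 6 - 396 = -390)
x + O(76) = -390 + (2*76² + (1 + 76)*(180 + 76²))/(1 + 76) = -390 + (2*5776 + 77*(180 + 5776))/77 = -390 + (11552 + 77*5956)/77 = -390 + (11552 + 458612)/77 = -390 + (1/77)*470164 = -390 + 470164/77 = 440134/77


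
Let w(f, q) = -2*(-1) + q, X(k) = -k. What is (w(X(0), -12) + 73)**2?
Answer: 3969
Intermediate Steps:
w(f, q) = 2 + q
(w(X(0), -12) + 73)**2 = ((2 - 12) + 73)**2 = (-10 + 73)**2 = 63**2 = 3969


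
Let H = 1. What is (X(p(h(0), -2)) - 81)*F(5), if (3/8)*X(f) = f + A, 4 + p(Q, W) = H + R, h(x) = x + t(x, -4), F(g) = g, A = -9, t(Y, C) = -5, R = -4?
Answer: -1855/3 ≈ -618.33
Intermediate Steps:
h(x) = -5 + x (h(x) = x - 5 = -5 + x)
p(Q, W) = -7 (p(Q, W) = -4 + (1 - 4) = -4 - 3 = -7)
X(f) = -24 + 8*f/3 (X(f) = 8*(f - 9)/3 = 8*(-9 + f)/3 = -24 + 8*f/3)
(X(p(h(0), -2)) - 81)*F(5) = ((-24 + (8/3)*(-7)) - 81)*5 = ((-24 - 56/3) - 81)*5 = (-128/3 - 81)*5 = -371/3*5 = -1855/3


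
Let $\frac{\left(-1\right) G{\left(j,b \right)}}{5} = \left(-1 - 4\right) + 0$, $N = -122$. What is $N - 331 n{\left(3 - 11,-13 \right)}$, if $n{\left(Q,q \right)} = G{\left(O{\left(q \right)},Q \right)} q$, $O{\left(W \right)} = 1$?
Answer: $107453$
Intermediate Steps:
$G{\left(j,b \right)} = 25$ ($G{\left(j,b \right)} = - 5 \left(\left(-1 - 4\right) + 0\right) = - 5 \left(-5 + 0\right) = \left(-5\right) \left(-5\right) = 25$)
$n{\left(Q,q \right)} = 25 q$
$N - 331 n{\left(3 - 11,-13 \right)} = -122 - 331 \cdot 25 \left(-13\right) = -122 - -107575 = -122 + 107575 = 107453$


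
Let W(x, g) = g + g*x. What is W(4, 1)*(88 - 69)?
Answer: 95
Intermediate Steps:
W(4, 1)*(88 - 69) = (1*(1 + 4))*(88 - 69) = (1*5)*19 = 5*19 = 95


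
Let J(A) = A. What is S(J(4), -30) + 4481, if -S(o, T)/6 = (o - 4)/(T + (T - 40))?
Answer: 4481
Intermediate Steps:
S(o, T) = -6*(-4 + o)/(-40 + 2*T) (S(o, T) = -6*(o - 4)/(T + (T - 40)) = -6*(-4 + o)/(T + (-40 + T)) = -6*(-4 + o)/(-40 + 2*T))
S(J(4), -30) + 4481 = 3*(4 - 1*4)/(-20 - 30) + 4481 = 3*(4 - 4)/(-50) + 4481 = 3*(-1/50)*0 + 4481 = 0 + 4481 = 4481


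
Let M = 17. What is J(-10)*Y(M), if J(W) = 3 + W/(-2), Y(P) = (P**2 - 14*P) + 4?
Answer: 440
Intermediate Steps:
Y(P) = 4 + P**2 - 14*P
J(W) = 3 - W/2 (J(W) = 3 + W*(-1/2) = 3 - W/2)
J(-10)*Y(M) = (3 - 1/2*(-10))*(4 + 17**2 - 14*17) = (3 + 5)*(4 + 289 - 238) = 8*55 = 440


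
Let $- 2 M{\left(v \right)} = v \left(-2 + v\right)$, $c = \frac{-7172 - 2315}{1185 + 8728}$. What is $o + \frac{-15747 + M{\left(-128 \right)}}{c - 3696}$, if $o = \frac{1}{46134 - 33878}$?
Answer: $\frac{2924026199711}{449157091360} \approx 6.51$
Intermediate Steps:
$c = - \frac{9487}{9913} \approx -0.95703$
$M{\left(v \right)} = - \frac{v \left(-2 + v\right)}{2}$
$o = \frac{1}{12256} \approx 8.1593 \cdot 10^{-5}$
$o + \frac{-15747 + M{\left(-128 \right)}}{c - 3696} = \frac{1}{12256} + \frac{-15747 + \frac{1}{2} \left(-128\right) \left(2 - -128\right)}{- \frac{9487}{9913} - 3696} = \frac{1}{12256} + \frac{-15747 + \frac{1}{2} \left(-128\right) \left(2 + 128\right)}{- \frac{36647935}{9913}} = \frac{1}{12256} + \left(-15747 + \frac{1}{2} \left(-128\right) 130\right) \left(- \frac{9913}{36647935}\right) = \frac{1}{12256} + \left(-15747 - 8320\right) \left(- \frac{9913}{36647935}\right) = \frac{1}{12256} - - \frac{238576171}{36647935} = \frac{1}{12256} + \frac{238576171}{36647935} = \frac{2924026199711}{449157091360}$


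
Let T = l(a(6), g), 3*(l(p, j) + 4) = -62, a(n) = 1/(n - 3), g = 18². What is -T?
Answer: 74/3 ≈ 24.667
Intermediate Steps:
g = 324
a(n) = 1/(-3 + n)
l(p, j) = -74/3 (l(p, j) = -4 + (⅓)*(-62) = -4 - 62/3 = -74/3)
T = -74/3 ≈ -24.667
-T = -1*(-74/3) = 74/3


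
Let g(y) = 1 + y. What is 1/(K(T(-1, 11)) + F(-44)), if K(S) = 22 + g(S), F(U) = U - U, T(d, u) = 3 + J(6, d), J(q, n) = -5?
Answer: 1/21 ≈ 0.047619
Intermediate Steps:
T(d, u) = -2 (T(d, u) = 3 - 5 = -2)
F(U) = 0
K(S) = 23 + S (K(S) = 22 + (1 + S) = 23 + S)
1/(K(T(-1, 11)) + F(-44)) = 1/((23 - 2) + 0) = 1/(21 + 0) = 1/21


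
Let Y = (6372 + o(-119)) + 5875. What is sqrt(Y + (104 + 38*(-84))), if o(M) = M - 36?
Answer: 2*sqrt(2251) ≈ 94.889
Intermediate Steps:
o(M) = -36 + M
Y = 12092 (Y = (6372 + (-36 - 119)) + 5875 = (6372 - 155) + 5875 = 6217 + 5875 = 12092)
sqrt(Y + (104 + 38*(-84))) = sqrt(12092 + (104 + 38*(-84))) = sqrt(12092 + (104 - 3192)) = sqrt(12092 - 3088) = sqrt(9004) = 2*sqrt(2251)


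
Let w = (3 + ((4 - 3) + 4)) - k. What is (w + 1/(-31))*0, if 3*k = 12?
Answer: 0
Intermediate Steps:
k = 4 (k = (⅓)*12 = 4)
w = 4 (w = (3 + ((4 - 3) + 4)) - 1*4 = (3 + (1 + 4)) - 4 = (3 + 5) - 4 = 8 - 4 = 4)
(w + 1/(-31))*0 = (4 + 1/(-31))*0 = (4 - 1/31)*0 = (123/31)*0 = 0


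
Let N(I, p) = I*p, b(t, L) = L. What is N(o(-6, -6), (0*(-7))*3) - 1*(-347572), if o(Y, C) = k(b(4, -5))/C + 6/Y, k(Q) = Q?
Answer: 347572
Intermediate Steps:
o(Y, C) = -5/C + 6/Y
N(o(-6, -6), (0*(-7))*3) - 1*(-347572) = (-5/(-6) + 6/(-6))*((0*(-7))*3) - 1*(-347572) = (-5*(-⅙) + 6*(-⅙))*(0*3) + 347572 = (⅚ - 1)*0 + 347572 = -⅙*0 + 347572 = 0 + 347572 = 347572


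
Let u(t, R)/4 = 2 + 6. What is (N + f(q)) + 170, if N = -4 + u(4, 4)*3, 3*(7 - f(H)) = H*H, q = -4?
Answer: 791/3 ≈ 263.67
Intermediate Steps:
u(t, R) = 32 (u(t, R) = 4*(2 + 6) = 4*8 = 32)
f(H) = 7 - H²/3 (f(H) = 7 - H*H/3 = 7 - H²/3)
N = 92 (N = -4 + 32*3 = -4 + 96 = 92)
(N + f(q)) + 170 = (92 + (7 - ⅓*(-4)²)) + 170 = (92 + (7 - ⅓*16)) + 170 = (92 + (7 - 16/3)) + 170 = (92 + 5/3) + 170 = 281/3 + 170 = 791/3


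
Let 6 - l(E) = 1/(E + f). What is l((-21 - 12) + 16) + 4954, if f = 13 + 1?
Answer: 14881/3 ≈ 4960.3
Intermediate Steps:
f = 14
l(E) = 6 - 1/(14 + E) (l(E) = 6 - 1/(E + 14) = 6 - 1/(14 + E))
l((-21 - 12) + 16) + 4954 = (83 + 6*((-21 - 12) + 16))/(14 + ((-21 - 12) + 16)) + 4954 = (83 + 6*(-33 + 16))/(14 + (-33 + 16)) + 4954 = (83 + 6*(-17))/(14 - 17) + 4954 = (83 - 102)/(-3) + 4954 = -1/3*(-19) + 4954 = 19/3 + 4954 = 14881/3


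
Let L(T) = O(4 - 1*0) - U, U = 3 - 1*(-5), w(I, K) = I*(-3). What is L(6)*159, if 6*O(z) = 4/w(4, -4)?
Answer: -7685/6 ≈ -1280.8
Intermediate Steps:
w(I, K) = -3*I
U = 8 (U = 3 + 5 = 8)
O(z) = -1/18 (O(z) = (4/((-3*4)))/6 = (4/(-12))/6 = (4*(-1/12))/6 = (⅙)*(-⅓) = -1/18)
L(T) = -145/18 (L(T) = -1/18 - 1*8 = -1/18 - 8 = -145/18)
L(6)*159 = -145/18*159 = -7685/6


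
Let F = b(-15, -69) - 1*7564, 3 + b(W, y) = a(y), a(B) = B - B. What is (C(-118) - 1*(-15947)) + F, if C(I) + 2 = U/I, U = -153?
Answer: 988757/118 ≈ 8379.3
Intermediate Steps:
a(B) = 0
b(W, y) = -3 (b(W, y) = -3 + 0 = -3)
C(I) = -2 - 153/I
F = -7567 (F = -3 - 1*7564 = -3 - 7564 = -7567)
(C(-118) - 1*(-15947)) + F = ((-2 - 153/(-118)) - 1*(-15947)) - 7567 = ((-2 - 153*(-1/118)) + 15947) - 7567 = ((-2 + 153/118) + 15947) - 7567 = (-83/118 + 15947) - 7567 = 1881663/118 - 7567 = 988757/118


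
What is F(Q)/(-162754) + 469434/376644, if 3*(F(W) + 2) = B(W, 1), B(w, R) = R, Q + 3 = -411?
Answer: 9550361122/7662539697 ≈ 1.2464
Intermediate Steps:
Q = -414 (Q = -3 - 411 = -414)
F(W) = -5/3 (F(W) = -2 + (⅓)*1 = -2 + ⅓ = -5/3)
F(Q)/(-162754) + 469434/376644 = -5/3/(-162754) + 469434/376644 = -5/3*(-1/162754) + 469434*(1/376644) = 5/488262 + 78239/62774 = 9550361122/7662539697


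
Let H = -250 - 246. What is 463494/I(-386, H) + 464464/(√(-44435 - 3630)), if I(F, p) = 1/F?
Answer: -178908684 - 464464*I*√48065/48065 ≈ -1.7891e+8 - 2118.5*I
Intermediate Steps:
H = -496
463494/I(-386, H) + 464464/(√(-44435 - 3630)) = 463494/(1/(-386)) + 464464/(√(-44435 - 3630)) = 463494/(-1/386) + 464464/(√(-48065)) = 463494*(-386) + 464464/((I*√48065)) = -178908684 + 464464*(-I*√48065/48065) = -178908684 - 464464*I*√48065/48065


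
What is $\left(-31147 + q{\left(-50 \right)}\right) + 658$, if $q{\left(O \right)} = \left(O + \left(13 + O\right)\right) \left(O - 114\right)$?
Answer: $-16221$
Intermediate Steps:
$q{\left(O \right)} = \left(-114 + O\right) \left(13 + 2 O\right)$ ($q{\left(O \right)} = \left(13 + 2 O\right) \left(-114 + O\right) = \left(-114 + O\right) \left(13 + 2 O\right)$)
$\left(-31147 + q{\left(-50 \right)}\right) + 658 = \left(-31147 - \left(-9268 - 5000\right)\right) + 658 = \left(-31147 + \left(-1482 + 10750 + 2 \cdot 2500\right)\right) + 658 = \left(-31147 + \left(-1482 + 10750 + 5000\right)\right) + 658 = \left(-31147 + 14268\right) + 658 = -16879 + 658 = -16221$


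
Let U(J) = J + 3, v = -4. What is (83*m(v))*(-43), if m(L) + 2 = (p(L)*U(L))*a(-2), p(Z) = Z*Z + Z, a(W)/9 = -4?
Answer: -1534670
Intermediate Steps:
a(W) = -36 (a(W) = 9*(-4) = -36)
U(J) = 3 + J
p(Z) = Z + Z² (p(Z) = Z² + Z = Z + Z²)
m(L) = -2 - 36*L*(1 + L)*(3 + L) (m(L) = -2 + ((L*(1 + L))*(3 + L))*(-36) = -2 + (L*(1 + L)*(3 + L))*(-36) = -2 - 36*L*(1 + L)*(3 + L))
(83*m(v))*(-43) = (83*(-2 - 36*(-4)*(1 - 4)*(3 - 4)))*(-43) = (83*(-2 - 36*(-4)*(-3)*(-1)))*(-43) = (83*(-2 + 432))*(-43) = (83*430)*(-43) = 35690*(-43) = -1534670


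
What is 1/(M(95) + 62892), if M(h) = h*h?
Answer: 1/71917 ≈ 1.3905e-5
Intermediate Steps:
M(h) = h²
1/(M(95) + 62892) = 1/(95² + 62892) = 1/(9025 + 62892) = 1/71917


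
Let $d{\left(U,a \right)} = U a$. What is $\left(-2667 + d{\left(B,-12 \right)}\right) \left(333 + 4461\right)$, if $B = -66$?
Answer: $-8988750$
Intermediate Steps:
$\left(-2667 + d{\left(B,-12 \right)}\right) \left(333 + 4461\right) = \left(-2667 - -792\right) \left(333 + 4461\right) = \left(-2667 + 792\right) 4794 = \left(-1875\right) 4794 = -8988750$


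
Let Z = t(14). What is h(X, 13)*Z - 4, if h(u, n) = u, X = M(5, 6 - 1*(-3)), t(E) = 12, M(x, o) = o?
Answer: 104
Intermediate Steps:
Z = 12
X = 9 (X = 6 - 1*(-3) = 6 + 3 = 9)
h(X, 13)*Z - 4 = 9*12 - 4 = 108 - 4 = 104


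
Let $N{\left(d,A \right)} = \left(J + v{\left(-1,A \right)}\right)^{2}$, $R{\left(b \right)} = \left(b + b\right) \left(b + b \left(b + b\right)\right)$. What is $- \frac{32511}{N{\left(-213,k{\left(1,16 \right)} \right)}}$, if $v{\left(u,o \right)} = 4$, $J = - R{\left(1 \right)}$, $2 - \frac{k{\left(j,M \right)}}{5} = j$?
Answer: $- \frac{32511}{4} \approx -8127.8$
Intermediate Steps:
$k{\left(j,M \right)} = 10 - 5 j$
$R{\left(b \right)} = 2 b \left(b + 2 b^{2}\right)$ ($R{\left(b \right)} = 2 b \left(b + b 2 b\right) = 2 b \left(b + 2 b^{2}\right)$)
$J = -6$ ($J = - 1^{2} \left(2 + 4 \cdot 1\right) = - 1 \left(2 + 4\right) = - 1 \cdot 6 = \left(-1\right) 6 = -6$)
$N{\left(d,A \right)} = 4$ ($N{\left(d,A \right)} = \left(-6 + 4\right)^{2} = \left(-2\right)^{2} = 4$)
$- \frac{32511}{N{\left(-213,k{\left(1,16 \right)} \right)}} = - \frac{32511}{4}$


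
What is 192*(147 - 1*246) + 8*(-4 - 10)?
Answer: -19120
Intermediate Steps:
192*(147 - 1*246) + 8*(-4 - 10) = 192*(147 - 246) + 8*(-14) = 192*(-99) - 112 = -19008 - 112 = -19120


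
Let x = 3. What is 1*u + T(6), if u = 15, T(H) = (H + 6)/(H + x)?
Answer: 49/3 ≈ 16.333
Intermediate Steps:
T(H) = (6 + H)/(3 + H) (T(H) = (H + 6)/(H + 3) = (6 + H)/(3 + H))
1*u + T(6) = 1*15 + (6 + 6)/(3 + 6) = 15 + 12/9 = 15 + (⅑)*12 = 15 + 4/3 = 49/3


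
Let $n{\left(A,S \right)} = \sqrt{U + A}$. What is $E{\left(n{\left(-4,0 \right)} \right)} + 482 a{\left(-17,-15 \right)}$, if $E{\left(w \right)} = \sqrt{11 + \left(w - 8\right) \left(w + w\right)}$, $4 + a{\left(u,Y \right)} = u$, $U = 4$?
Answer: $-10122 + \sqrt{11} \approx -10119.0$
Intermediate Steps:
$n{\left(A,S \right)} = \sqrt{4 + A}$
$a{\left(u,Y \right)} = -4 + u$
$E{\left(w \right)} = \sqrt{11 + 2 w \left(-8 + w\right)}$ ($E{\left(w \right)} = \sqrt{11 + \left(-8 + w\right) 2 w} = \sqrt{11 + 2 w \left(-8 + w\right)}$)
$E{\left(n{\left(-4,0 \right)} \right)} + 482 a{\left(-17,-15 \right)} = \sqrt{11 - 16 \sqrt{4 - 4} + 2 \left(\sqrt{4 - 4}\right)^{2}} + 482 \left(-4 - 17\right) = \sqrt{11 - 16 \sqrt{0} + 2 \left(\sqrt{0}\right)^{2}} + 482 \left(-21\right) = \sqrt{11 - 0 + 2 \cdot 0^{2}} - 10122 = \sqrt{11 + 0 + 2 \cdot 0} - 10122 = \sqrt{11 + 0 + 0} - 10122 = \sqrt{11} - 10122 = -10122 + \sqrt{11}$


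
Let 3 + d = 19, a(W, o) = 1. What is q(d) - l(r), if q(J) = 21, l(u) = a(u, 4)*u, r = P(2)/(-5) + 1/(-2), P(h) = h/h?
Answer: 217/10 ≈ 21.700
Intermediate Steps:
P(h) = 1
d = 16 (d = -3 + 19 = 16)
r = -7/10 (r = 1/(-5) + 1/(-2) = 1*(-⅕) + 1*(-½) = -⅕ - ½ = -7/10 ≈ -0.70000)
l(u) = u (l(u) = 1*u = u)
q(d) - l(r) = 21 - 1*(-7/10) = 21 + 7/10 = 217/10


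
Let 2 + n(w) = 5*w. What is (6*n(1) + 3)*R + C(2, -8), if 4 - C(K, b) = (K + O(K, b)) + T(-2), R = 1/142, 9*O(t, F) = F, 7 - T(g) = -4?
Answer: -10177/1278 ≈ -7.9632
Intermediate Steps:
T(g) = 11 (T(g) = 7 - 1*(-4) = 7 + 4 = 11)
O(t, F) = F/9
R = 1/142 ≈ 0.0070423
C(K, b) = -7 - K - b/9 (C(K, b) = 4 - ((K + b/9) + 11) = 4 - (11 + K + b/9) = 4 + (-11 - K - b/9) = -7 - K - b/9)
n(w) = -2 + 5*w
(6*n(1) + 3)*R + C(2, -8) = (6*(-2 + 5*1) + 3)*(1/142) + (-7 - 1*2 - ⅑*(-8)) = (6*(-2 + 5) + 3)*(1/142) + (-7 - 2 + 8/9) = (6*3 + 3)*(1/142) - 73/9 = (18 + 3)*(1/142) - 73/9 = 21*(1/142) - 73/9 = 21/142 - 73/9 = -10177/1278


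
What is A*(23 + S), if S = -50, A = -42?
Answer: 1134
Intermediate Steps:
A*(23 + S) = -42*(23 - 50) = -42*(-27) = 1134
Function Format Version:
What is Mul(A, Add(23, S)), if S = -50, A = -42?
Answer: 1134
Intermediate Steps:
Mul(A, Add(23, S)) = Mul(-42, Add(23, -50)) = Mul(-42, -27) = 1134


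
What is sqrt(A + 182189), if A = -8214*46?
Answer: I*sqrt(195655) ≈ 442.33*I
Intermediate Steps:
A = -377844
sqrt(A + 182189) = sqrt(-377844 + 182189) = sqrt(-195655) = I*sqrt(195655)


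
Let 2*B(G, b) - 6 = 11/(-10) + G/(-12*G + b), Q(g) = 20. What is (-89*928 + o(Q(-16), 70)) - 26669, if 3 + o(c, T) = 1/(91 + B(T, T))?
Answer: -2245265716/20549 ≈ -1.0926e+5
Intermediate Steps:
B(G, b) = 49/20 + G/(2*(b - 12*G)) (B(G, b) = 3 + (11/(-10) + G/(-12*G + b))/2 = 3 + (11*(-⅒) + G/(b - 12*G))/2 = 3 + (-11/10 + G/(b - 12*G))/2 = 3 + (-11/20 + G/(2*(b - 12*G))) = 49/20 + G/(2*(b - 12*G)))
o(c, T) = -61427/20549 (o(c, T) = -3 + 1/(91 + (-49*T + 578*T)/(20*(-T + 12*T))) = -3 + 1/(91 + (529*T)/(20*((11*T)))) = -3 + 1/(91 + (1/(11*T))*(529*T)/20) = -3 + 1/(91 + 529/220) = -3 + 1/(20549/220) = -3 + 220/20549 = -61427/20549)
(-89*928 + o(Q(-16), 70)) - 26669 = (-89*928 - 61427/20549) - 26669 = (-82592 - 61427/20549) - 26669 = -1697244435/20549 - 26669 = -2245265716/20549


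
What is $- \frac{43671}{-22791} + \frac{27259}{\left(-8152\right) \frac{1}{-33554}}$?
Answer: $\frac{3474351608403}{30965372} \approx 1.122 \cdot 10^{5}$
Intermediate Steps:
$- \frac{43671}{-22791} + \frac{27259}{\left(-8152\right) \frac{1}{-33554}} = \left(-43671\right) \left(- \frac{1}{22791}\right) + \frac{27259}{\left(-8152\right) \left(- \frac{1}{33554}\right)} = \frac{14557}{7597} + \frac{27259}{\frac{4076}{16777}} = \frac{14557}{7597} + 27259 \cdot \frac{16777}{4076} = \frac{14557}{7597} + \frac{457324243}{4076} = \frac{3474351608403}{30965372}$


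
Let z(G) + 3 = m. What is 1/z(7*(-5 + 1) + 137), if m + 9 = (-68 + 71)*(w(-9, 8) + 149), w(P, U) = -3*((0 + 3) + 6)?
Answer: 1/354 ≈ 0.0028249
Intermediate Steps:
w(P, U) = -27 (w(P, U) = -3*(3 + 6) = -3*9 = -27)
m = 357 (m = -9 + (-68 + 71)*(-27 + 149) = -9 + 3*122 = -9 + 366 = 357)
z(G) = 354 (z(G) = -3 + 357 = 354)
1/z(7*(-5 + 1) + 137) = 1/354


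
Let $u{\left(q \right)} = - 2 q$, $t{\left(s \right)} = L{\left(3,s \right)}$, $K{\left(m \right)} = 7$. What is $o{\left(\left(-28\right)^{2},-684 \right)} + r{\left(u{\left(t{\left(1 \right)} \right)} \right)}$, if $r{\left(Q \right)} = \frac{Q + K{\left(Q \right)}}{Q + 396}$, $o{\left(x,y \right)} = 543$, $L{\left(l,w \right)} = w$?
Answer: $\frac{213947}{394} \approx 543.01$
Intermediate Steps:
$t{\left(s \right)} = s$
$r{\left(Q \right)} = \frac{7 + Q}{396 + Q}$ ($r{\left(Q \right)} = \frac{Q + 7}{Q + 396} = \frac{7 + Q}{396 + Q}$)
$o{\left(\left(-28\right)^{2},-684 \right)} + r{\left(u{\left(t{\left(1 \right)} \right)} \right)} = 543 + \frac{7 - 2}{396 - 2} = 543 + \frac{1}{394} \cdot 5 = 543 + \frac{5}{394} = \frac{213947}{394}$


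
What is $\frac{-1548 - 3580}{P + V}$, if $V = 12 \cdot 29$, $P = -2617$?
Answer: $\frac{5128}{2269} \approx 2.26$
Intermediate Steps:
$V = 348$
$\frac{-1548 - 3580}{P + V} = \frac{-1548 - 3580}{-2617 + 348} = - \frac{5128}{-2269} = \left(-5128\right) \left(- \frac{1}{2269}\right) = \frac{5128}{2269}$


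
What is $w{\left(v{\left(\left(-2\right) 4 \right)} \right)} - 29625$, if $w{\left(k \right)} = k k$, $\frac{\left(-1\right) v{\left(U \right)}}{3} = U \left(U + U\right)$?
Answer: $117831$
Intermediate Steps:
$v{\left(U \right)} = - 6 U^{2}$ ($v{\left(U \right)} = - 3 U \left(U + U\right) = - 3 U 2 U = - 3 \cdot 2 U^{2} = - 6 U^{2}$)
$w{\left(k \right)} = k^{2}$
$w{\left(v{\left(\left(-2\right) 4 \right)} \right)} - 29625 = \left(- 6 \left(\left(-2\right) 4\right)^{2}\right)^{2} - 29625 = \left(- 6 \left(-8\right)^{2}\right)^{2} - 29625 = \left(\left(-6\right) 64\right)^{2} - 29625 = \left(-384\right)^{2} - 29625 = 147456 - 29625 = 117831$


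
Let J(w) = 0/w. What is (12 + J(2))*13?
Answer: 156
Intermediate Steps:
J(w) = 0
(12 + J(2))*13 = (12 + 0)*13 = 12*13 = 156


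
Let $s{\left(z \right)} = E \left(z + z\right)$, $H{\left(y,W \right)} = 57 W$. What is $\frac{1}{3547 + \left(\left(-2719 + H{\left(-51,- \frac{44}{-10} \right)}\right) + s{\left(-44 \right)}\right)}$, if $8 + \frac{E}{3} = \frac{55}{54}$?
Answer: $\frac{45}{131486} \approx 0.00034224$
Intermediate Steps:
$E = - \frac{377}{18}$ ($E = -24 + 3 \cdot \frac{55}{54} = -24 + \frac{55}{18} = - \frac{377}{18} \approx -20.944$)
$s{\left(z \right)} = - \frac{377 z}{9}$ ($s{\left(z \right)} = - \frac{377 \left(z + z\right)}{18} = - \frac{377 \cdot 2 z}{18} = - \frac{377 z}{9}$)
$\frac{1}{3547 + \left(\left(-2719 + H{\left(-51,- \frac{44}{-10} \right)}\right) + s{\left(-44 \right)}\right)} = \frac{1}{3547 - \left(\frac{7883}{9} - - \frac{2508}{-10}\right)} = \frac{1}{3547 + \left(\left(-2719 + 57 \left(\left(-44\right) \left(- \frac{1}{10}\right)\right)\right) + \frac{16588}{9}\right)} = \frac{1}{3547 + \left(\left(-2719 + 57 \cdot \frac{22}{5}\right) + \frac{16588}{9}\right)} = \frac{1}{3547 + \left(\left(-2719 + \frac{1254}{5}\right) + \frac{16588}{9}\right)} = \frac{1}{3547 + \left(- \frac{12341}{5} + \frac{16588}{9}\right)} = \frac{1}{3547 - \frac{28129}{45}} = \frac{1}{\frac{131486}{45}} = \frac{45}{131486}$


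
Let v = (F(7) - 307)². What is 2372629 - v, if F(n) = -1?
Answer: 2277765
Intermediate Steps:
v = 94864 (v = (-1 - 307)² = (-308)² = 94864)
2372629 - v = 2372629 - 1*94864 = 2372629 - 94864 = 2277765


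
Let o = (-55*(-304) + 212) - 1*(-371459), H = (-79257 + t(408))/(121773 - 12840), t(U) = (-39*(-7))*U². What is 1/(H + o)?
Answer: 36311/14117987406 ≈ 2.5720e-6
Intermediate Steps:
t(U) = 273*U²
H = 15121805/36311 (H = (-79257 + 273*408²)/(121773 - 12840) = (-79257 + 273*166464)/108933 = (-79257 + 45444672)*(1/108933) = 45365415*(1/108933) = 15121805/36311 ≈ 416.45)
o = 388391 (o = (16720 + 212) + 371459 = 16932 + 371459 = 388391)
1/(H + o) = 1/(15121805/36311 + 388391) = 1/(14117987406/36311) = 36311/14117987406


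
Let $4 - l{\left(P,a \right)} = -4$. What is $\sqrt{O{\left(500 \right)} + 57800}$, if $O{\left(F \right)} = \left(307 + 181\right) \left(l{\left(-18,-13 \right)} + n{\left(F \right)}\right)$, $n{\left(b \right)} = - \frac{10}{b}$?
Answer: $\frac{2 \sqrt{385589}}{5} \approx 248.38$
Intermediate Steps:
$l{\left(P,a \right)} = 8$ ($l{\left(P,a \right)} = 4 - -4 = 4 + 4 = 8$)
$O{\left(F \right)} = 3904 - \frac{4880}{F}$ ($O{\left(F \right)} = \left(307 + 181\right) \left(8 - \frac{10}{F}\right) = 488 \left(8 - \frac{10}{F}\right) = 3904 - \frac{4880}{F}$)
$\sqrt{O{\left(500 \right)} + 57800} = \sqrt{\left(3904 - \frac{4880}{500}\right) + 57800} = \sqrt{\left(3904 - \frac{244}{25}\right) + 57800} = \sqrt{\frac{97356}{25} + 57800} = \sqrt{\frac{1542356}{25}} = \frac{2 \sqrt{385589}}{5}$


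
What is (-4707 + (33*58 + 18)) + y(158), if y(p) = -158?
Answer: -2933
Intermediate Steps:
(-4707 + (33*58 + 18)) + y(158) = (-4707 + (33*58 + 18)) - 158 = (-4707 + (1914 + 18)) - 158 = (-4707 + 1932) - 158 = -2775 - 158 = -2933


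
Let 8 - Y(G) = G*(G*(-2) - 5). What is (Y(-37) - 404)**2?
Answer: 4652649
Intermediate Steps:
Y(G) = 8 - G*(-5 - 2*G) (Y(G) = 8 - G*(G*(-2) - 5) = 8 - G*(-2*G - 5) = 8 - G*(-5 - 2*G))
(Y(-37) - 404)**2 = ((8 + 2*(-37)**2 + 5*(-37)) - 404)**2 = ((8 + 2*1369 - 185) - 404)**2 = ((8 + 2738 - 185) - 404)**2 = (2561 - 404)**2 = 2157**2 = 4652649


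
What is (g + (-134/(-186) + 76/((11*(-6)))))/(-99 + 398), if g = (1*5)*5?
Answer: 8378/101959 ≈ 0.082170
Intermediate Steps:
g = 25 (g = 5*5 = 25)
(g + (-134/(-186) + 76/((11*(-6)))))/(-99 + 398) = (25 + (-134/(-186) + 76/((11*(-6)))))/(-99 + 398) = (25 + (-134*(-1/186) + 76/(-66)))/299 = (25 + (67/93 + 76*(-1/66)))*(1/299) = (25 + (67/93 - 38/33))*(1/299) = (25 - 147/341)*(1/299) = (8378/341)*(1/299) = 8378/101959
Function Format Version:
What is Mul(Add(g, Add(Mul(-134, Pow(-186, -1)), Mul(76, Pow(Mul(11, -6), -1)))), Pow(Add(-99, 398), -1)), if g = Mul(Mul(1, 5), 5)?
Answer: Rational(8378, 101959) ≈ 0.082170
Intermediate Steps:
g = 25 (g = Mul(5, 5) = 25)
Mul(Add(g, Add(Mul(-134, Pow(-186, -1)), Mul(76, Pow(Mul(11, -6), -1)))), Pow(Add(-99, 398), -1)) = Mul(Add(25, Add(Mul(-134, Pow(-186, -1)), Mul(76, Pow(Mul(11, -6), -1)))), Pow(Add(-99, 398), -1)) = Mul(Add(25, Add(Mul(-134, Rational(-1, 186)), Mul(76, Pow(-66, -1)))), Pow(299, -1)) = Mul(Add(25, Add(Rational(67, 93), Mul(76, Rational(-1, 66)))), Rational(1, 299)) = Mul(Add(25, Add(Rational(67, 93), Rational(-38, 33))), Rational(1, 299)) = Mul(Add(25, Rational(-147, 341)), Rational(1, 299)) = Mul(Rational(8378, 341), Rational(1, 299)) = Rational(8378, 101959)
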